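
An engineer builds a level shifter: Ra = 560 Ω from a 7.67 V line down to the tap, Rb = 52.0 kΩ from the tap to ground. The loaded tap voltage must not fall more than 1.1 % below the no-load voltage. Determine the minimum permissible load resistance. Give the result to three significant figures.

R_L(min) ≈ 49.8 kΩ

Output resistance R_th = Ra‖Rb = (560 × 52000)/52560 = 554.0 Ω.
The fractional drop is R_th/(R_th + R_L); requiring this ≤ 0.0110 gives R_L ≥ R_th(1/0.0110 − 1) = 554.0 × 89.91 = 49.8 kΩ.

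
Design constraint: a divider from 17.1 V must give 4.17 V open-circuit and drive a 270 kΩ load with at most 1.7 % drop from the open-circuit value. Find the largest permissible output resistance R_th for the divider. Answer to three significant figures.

Loading drop = R_th/(R_th + R_L) ≤ 0.0170, so R_th ≤ R_L · ε/(1−ε) = 270 kΩ × 0.0170/0.9830 = 4.67 kΩ.

R_th ≤ 4.67 kΩ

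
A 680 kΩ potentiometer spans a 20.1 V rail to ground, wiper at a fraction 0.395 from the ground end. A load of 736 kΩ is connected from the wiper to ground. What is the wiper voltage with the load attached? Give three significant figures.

V ≈ 6.50 V

The wiper splits the pot into (1−α)R = 411.4 kΩ above and αR = 268.6 kΩ below.
Lower section ‖ load = 196.8 kΩ.
V_wiper = 20.1 × 196.8/(411.4 + 196.8) = 6.50 V.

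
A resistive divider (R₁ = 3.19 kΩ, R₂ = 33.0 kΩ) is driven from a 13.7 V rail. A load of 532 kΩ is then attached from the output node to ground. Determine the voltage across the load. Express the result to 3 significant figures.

V_out ≈ 12.4 V

The load sits in parallel with R₂: R₂‖R_L = (33.0 × 532) / (33.0 + 532) = 31.07 kΩ.
V_out = 13.7 × 31.07 / (3.19 + 31.07) = 13.7 × 31.07/34.26 = 12.4 V.
(Unloaded it would have been 12.5 V.)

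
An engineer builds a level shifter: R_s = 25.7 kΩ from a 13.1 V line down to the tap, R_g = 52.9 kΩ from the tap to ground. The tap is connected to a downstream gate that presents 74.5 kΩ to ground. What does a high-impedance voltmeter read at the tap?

The load sits in parallel with R_g: R_g‖R_L = (52.9 × 74.5) / (52.9 + 74.5) = 30.93 kΩ.
V_out = 13.1 × 30.93 / (25.7 + 30.93) = 13.1 × 30.93/56.63 = 7.16 V.
(Unloaded it would have been 8.82 V.)

V_out ≈ 7.16 V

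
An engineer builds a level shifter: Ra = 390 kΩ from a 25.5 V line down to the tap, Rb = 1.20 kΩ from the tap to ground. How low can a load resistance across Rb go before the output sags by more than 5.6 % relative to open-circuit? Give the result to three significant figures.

R_L(min) ≈ 20.2 kΩ

Output resistance R_th = Ra‖Rb = (390 × 1.20)/391.2 = 1.196 kΩ.
The fractional drop is R_th/(R_th + R_L); requiring this ≤ 0.0560 gives R_L ≥ R_th(1/0.0560 − 1) = 1.196 × 16.86 = 20.2 kΩ.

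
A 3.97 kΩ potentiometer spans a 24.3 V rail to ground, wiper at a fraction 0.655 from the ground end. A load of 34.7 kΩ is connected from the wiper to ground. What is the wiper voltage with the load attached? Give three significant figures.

V ≈ 15.5 V

The wiper splits the pot into (1−α)R = 1.370 kΩ above and αR = 2.600 kΩ below.
Lower section ‖ load = 2.419 kΩ.
V_wiper = 24.3 × 2.419/(1.370 + 2.419) = 15.5 V.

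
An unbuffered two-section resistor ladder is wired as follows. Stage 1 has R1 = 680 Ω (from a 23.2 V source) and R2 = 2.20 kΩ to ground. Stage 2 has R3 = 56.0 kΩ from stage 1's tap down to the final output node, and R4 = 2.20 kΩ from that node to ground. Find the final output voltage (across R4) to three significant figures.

V_out ≈ 0.664 V

Stage 2 presents R3+R4 = 58200 Ω as a load on stage 1's tap.
Stage 1's lower leg becomes R2‖(R3+R4) = 2120 Ω, so V_mid = 23.2 × 2120/2800 = 17.57 V.
Stage 2 is itself unloaded: V_out = V_mid × R4/(R3+R4) = 17.57 × 2200/58200 = 0.664 V.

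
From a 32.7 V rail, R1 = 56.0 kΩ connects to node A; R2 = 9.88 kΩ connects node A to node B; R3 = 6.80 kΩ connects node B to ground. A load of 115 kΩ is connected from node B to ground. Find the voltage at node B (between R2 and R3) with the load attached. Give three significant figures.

At node B, R3 is in parallel with the load: R3‖R_L = 6.420 kΩ.
Below node A the resistance is R2 + (R3‖R_L) = 16.30 kΩ, so V_A = 32.7 × 16.30/72.30 = 7.372 V.
Then V_B = V_A × (R3‖R_L)/(R2 + R3‖R_L) = 7.372 × 6.420/16.30 = 2.90 V.

V ≈ 2.90 V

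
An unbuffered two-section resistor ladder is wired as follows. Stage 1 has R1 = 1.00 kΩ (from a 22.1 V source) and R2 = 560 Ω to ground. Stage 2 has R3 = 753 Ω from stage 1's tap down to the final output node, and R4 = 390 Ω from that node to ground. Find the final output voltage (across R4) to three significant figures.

V_out ≈ 2.06 V

Stage 2 presents R3+R4 = 1143 Ω as a load on stage 1's tap.
Stage 1's lower leg becomes R2‖(R3+R4) = 375.9 Ω, so V_mid = 22.1 × 375.9/1376 = 6.037 V.
Stage 2 is itself unloaded: V_out = V_mid × R4/(R3+R4) = 6.037 × 390/1143 = 2.06 V.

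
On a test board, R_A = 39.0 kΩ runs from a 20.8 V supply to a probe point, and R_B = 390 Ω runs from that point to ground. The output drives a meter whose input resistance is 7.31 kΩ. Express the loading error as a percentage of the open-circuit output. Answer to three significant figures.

5.02 %

The divider's output (Thévenin) resistance is R_A‖R_B = 386.1 Ω.
Fractional drop under load = R_th/(R_th + R_L) = 386.1 / (386.1 + 7310) = 0.05017.
So the output falls by 5.02 %.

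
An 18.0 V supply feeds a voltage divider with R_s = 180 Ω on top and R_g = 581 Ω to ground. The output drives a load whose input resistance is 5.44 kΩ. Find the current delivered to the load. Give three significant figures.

R_g‖R_L = 524.9 Ω; V_out = 18.0 × 524.9/704.9 = 13.40 V.
I_L = V_out / R_L = 13.40 / 5.44 kΩ = 2.46 mA.

I_L ≈ 2.46 mA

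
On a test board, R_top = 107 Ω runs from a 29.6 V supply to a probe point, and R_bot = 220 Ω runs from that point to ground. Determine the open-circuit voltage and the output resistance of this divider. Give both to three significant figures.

V_th is the open-circuit tap voltage: 29.6 × 220/(107 + 220) = 19.9 V.
With the supply zeroed, R_top and R_bot appear in parallel from the tap: R_th = R_top‖R_bot = (107 × 220)/327.0 = 72.0 Ω.

V_th = 19.9 V, R_th = 72.0 Ω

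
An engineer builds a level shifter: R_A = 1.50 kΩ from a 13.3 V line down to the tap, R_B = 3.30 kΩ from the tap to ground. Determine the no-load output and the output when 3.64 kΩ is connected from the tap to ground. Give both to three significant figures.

Unloaded: 9.14 V; loaded: 7.13 V

Open-circuit: V = 13.3 × 3.30/(1.50 + 3.30) = 9.14 V.
With the load, R_B becomes R_B‖R_L = 1.731 kΩ, so V = 13.3 × 1.731/3.231 = 7.13 V.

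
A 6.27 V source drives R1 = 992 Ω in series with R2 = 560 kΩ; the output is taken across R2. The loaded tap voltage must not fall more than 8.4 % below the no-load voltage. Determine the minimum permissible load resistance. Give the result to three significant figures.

R_L(min) ≈ 10.8 kΩ

Output resistance R_th = R1‖R2 = (992 × 560000)/561000 = 990.2 Ω.
The fractional drop is R_th/(R_th + R_L); requiring this ≤ 0.0840 gives R_L ≥ R_th(1/0.0840 − 1) = 990.2 × 10.90 = 10.8 kΩ.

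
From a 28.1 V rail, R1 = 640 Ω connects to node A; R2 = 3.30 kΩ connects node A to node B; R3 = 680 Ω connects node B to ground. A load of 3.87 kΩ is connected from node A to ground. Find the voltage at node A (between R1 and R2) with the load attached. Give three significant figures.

V ≈ 21.2 V

Below node A the series string R2+R3 = 3980 Ω sits in parallel with the 3870 Ω load: 1962 Ω.
V_A = 28.1 × 1962/(640 + 1962) = 21.2 V.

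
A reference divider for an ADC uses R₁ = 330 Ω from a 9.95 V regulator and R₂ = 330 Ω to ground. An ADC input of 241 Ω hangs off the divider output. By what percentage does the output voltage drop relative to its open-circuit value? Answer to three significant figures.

40.6 %

Unloaded V = 9.95 × 330/660.0 = 4.975 V.
Loaded: R₂‖R_L = 139.3 Ω, giving V = 9.95 × 139.3/469.3 = 2.953 V.
Drop = (4.975 − 2.953) / 4.975 = 40.6 %.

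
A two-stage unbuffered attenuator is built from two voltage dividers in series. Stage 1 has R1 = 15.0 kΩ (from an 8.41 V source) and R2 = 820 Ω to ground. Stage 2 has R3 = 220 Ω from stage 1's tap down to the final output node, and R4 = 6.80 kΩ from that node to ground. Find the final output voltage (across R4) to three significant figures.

Stage 2 presents R3+R4 = 7020 Ω as a load on stage 1's tap.
Stage 1's lower leg becomes R2‖(R3+R4) = 734.2 Ω, so V_mid = 8.41 × 734.2/15730 = 0.3925 V.
Stage 2 is itself unloaded: V_out = V_mid × R4/(R3+R4) = 0.3925 × 6800/7020 = 0.380 V.

V_out ≈ 0.380 V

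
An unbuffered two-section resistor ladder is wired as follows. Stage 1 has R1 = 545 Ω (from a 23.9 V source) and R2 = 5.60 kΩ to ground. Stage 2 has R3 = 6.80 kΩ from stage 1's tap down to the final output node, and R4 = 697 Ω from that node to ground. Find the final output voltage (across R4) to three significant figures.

Stage 2 presents R3+R4 = 7497 Ω as a load on stage 1's tap.
Stage 1's lower leg becomes R2‖(R3+R4) = 3206 Ω, so V_mid = 23.9 × 3206/3751 = 20.43 V.
Stage 2 is itself unloaded: V_out = V_mid × R4/(R3+R4) = 20.43 × 697/7497 = 1.90 V.

V_out ≈ 1.90 V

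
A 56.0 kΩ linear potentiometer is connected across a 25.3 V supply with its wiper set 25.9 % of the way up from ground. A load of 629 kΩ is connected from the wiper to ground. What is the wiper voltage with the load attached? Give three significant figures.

V ≈ 6.44 V

The wiper splits the pot into (1−α)R = 41.50 kΩ above and αR = 14.50 kΩ below.
Lower section ‖ load = 14.18 kΩ.
V_wiper = 25.3 × 14.18/(41.50 + 14.18) = 6.44 V.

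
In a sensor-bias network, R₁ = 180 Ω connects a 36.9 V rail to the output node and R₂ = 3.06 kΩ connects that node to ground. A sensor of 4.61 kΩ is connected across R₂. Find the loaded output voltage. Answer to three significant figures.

V_out ≈ 33.6 V

The load sits in parallel with R₂: R₂‖R_L = (3060 × 4610) / (3060 + 4610) = 1839 Ω.
V_out = 36.9 × 1839 / (180 + 1839) = 36.9 × 1839/2019 = 33.6 V.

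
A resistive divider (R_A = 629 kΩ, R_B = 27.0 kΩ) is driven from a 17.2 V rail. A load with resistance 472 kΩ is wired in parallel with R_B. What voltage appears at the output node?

The load sits in parallel with R_B: R_B‖R_L = (27.0 × 472) / (27.0 + 472) = 25.54 kΩ.
V_out = 17.2 × 25.54 / (629 + 25.54) = 17.2 × 25.54/654.5 = 0.671 V.
(Unloaded it would have been 0.708 V.)

V_out ≈ 0.671 V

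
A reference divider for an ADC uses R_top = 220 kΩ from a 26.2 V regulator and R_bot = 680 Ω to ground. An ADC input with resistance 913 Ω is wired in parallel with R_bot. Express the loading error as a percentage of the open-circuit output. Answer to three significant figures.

The divider's output (Thévenin) resistance is R_top‖R_bot = 677.9 Ω.
Fractional drop under load = R_th/(R_th + R_L) = 677.9 / (677.9 + 913) = 0.4261.
So the output falls by 42.6 %.

42.6 %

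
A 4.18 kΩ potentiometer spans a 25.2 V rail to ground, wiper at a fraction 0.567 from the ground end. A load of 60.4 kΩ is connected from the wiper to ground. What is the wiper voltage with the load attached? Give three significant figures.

The wiper splits the pot into (1−α)R = 1.810 kΩ above and αR = 2.370 kΩ below.
Lower section ‖ load = 2.281 kΩ.
V_wiper = 25.2 × 2.281/(1.810 + 2.281) = 14.0 V.

V ≈ 14.0 V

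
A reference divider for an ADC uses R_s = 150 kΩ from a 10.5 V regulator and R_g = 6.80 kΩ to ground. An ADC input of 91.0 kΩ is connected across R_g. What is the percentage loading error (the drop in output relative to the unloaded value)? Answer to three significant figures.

6.67 %

The divider's output (Thévenin) resistance is R_s‖R_g = 6.505 kΩ.
Fractional drop under load = R_th/(R_th + R_L) = 6.505 / (6.505 + 91.0) = 0.06672.
So the output falls by 6.67 %.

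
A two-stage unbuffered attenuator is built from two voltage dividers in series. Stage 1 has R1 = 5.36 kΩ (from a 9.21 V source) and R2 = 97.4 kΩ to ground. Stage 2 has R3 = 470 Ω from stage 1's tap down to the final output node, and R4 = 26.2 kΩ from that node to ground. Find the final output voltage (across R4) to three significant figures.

V_out ≈ 7.20 V

Stage 2 presents R3+R4 = 26670 Ω as a load on stage 1's tap.
Stage 1's lower leg becomes R2‖(R3+R4) = 20940 Ω, so V_mid = 9.21 × 20940/26300 = 7.333 V.
Stage 2 is itself unloaded: V_out = V_mid × R4/(R3+R4) = 7.333 × 26200/26670 = 7.20 V.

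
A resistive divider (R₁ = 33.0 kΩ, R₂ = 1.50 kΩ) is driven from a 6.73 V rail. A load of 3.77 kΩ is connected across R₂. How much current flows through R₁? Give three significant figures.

I ≈ 0.198 mA

R₂‖R_L = 1.073 kΩ, so the source sees R₁ + R₂‖R_L = 34.07 kΩ.
I = 6.73 V / 34.07 kΩ = 0.198 mA.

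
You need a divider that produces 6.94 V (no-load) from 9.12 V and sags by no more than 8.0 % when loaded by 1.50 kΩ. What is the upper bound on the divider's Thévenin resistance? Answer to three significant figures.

R_th ≤ 130 Ω

Loading drop = R_th/(R_th + R_L) ≤ 0.0800, so R_th ≤ R_L · ε/(1−ε) = 1.50 kΩ × 0.0800/0.9200 = 130 Ω.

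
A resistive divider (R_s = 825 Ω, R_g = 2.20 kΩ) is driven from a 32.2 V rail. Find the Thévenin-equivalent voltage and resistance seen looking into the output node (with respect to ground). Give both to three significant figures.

V_th is the open-circuit tap voltage: 32.2 × 2200/(825 + 2200) = 23.4 V.
With the supply zeroed, R_s and R_g appear in parallel from the tap: R_th = R_s‖R_g = (825 × 2200)/3025 = 600 Ω.

V_th = 23.4 V, R_th = 600 Ω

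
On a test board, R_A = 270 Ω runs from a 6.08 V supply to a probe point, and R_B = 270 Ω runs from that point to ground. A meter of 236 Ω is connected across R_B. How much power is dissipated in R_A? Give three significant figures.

Total resistance from the source is R_A + (R_B‖R_L) = 395.9 Ω, so I = 6.08/395.9 Ω = 15.36 mA.
P = I²·R_A = (15.36 mA)² × 270 Ω = 63.7 mW.

P ≈ 63.7 mW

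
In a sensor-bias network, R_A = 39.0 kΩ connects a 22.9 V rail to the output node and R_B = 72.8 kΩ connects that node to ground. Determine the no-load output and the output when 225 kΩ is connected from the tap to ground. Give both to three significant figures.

Unloaded: 14.9 V; loaded: 13.4 V

Open-circuit: V = 22.9 × 72.8/(39.0 + 72.8) = 14.9 V.
With the load, R_B becomes R_B‖R_L = 55.00 kΩ, so V = 22.9 × 55.00/94.00 = 13.4 V.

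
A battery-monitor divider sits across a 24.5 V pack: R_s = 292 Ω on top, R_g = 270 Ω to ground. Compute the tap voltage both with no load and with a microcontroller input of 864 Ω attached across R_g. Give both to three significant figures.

Unloaded: 11.8 V; loaded: 10.1 V

Open-circuit: V = 24.5 × 270/(292 + 270) = 11.8 V.
With the load, R_g becomes R_g‖R_L = 205.7 Ω, so V = 24.5 × 205.7/497.7 = 10.1 V.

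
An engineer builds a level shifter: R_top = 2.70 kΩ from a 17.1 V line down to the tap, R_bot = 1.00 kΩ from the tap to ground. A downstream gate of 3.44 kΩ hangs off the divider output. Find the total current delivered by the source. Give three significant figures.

R_bot‖R_L = 0.7748 kΩ, so the source sees R_top + R_bot‖R_L = 3.475 kΩ.
I = 17.1 V / 3.475 kΩ = 4.92 mA.

I ≈ 4.92 mA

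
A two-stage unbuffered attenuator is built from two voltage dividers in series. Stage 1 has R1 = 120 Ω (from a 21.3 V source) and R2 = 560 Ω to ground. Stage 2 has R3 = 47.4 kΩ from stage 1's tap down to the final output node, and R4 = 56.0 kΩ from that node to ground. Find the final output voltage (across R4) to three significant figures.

Stage 2 presents R3+R4 = 103400 Ω as a load on stage 1's tap.
Stage 1's lower leg becomes R2‖(R3+R4) = 557.0 Ω, so V_mid = 21.3 × 557.0/677.0 = 17.52 V.
Stage 2 is itself unloaded: V_out = V_mid × R4/(R3+R4) = 17.52 × 56000/103400 = 9.49 V.

V_out ≈ 9.49 V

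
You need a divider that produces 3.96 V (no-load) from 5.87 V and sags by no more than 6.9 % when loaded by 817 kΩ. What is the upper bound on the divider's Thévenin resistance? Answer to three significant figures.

R_th ≤ 60.6 kΩ

Loading drop = R_th/(R_th + R_L) ≤ 0.0690, so R_th ≤ R_L · ε/(1−ε) = 817 kΩ × 0.0690/0.9310 = 60.6 kΩ.
(Any R1, R2 with R2/(R1+R2) = 0.675 and R1‖R2 ≤ 60.6 kΩ will meet the spec.)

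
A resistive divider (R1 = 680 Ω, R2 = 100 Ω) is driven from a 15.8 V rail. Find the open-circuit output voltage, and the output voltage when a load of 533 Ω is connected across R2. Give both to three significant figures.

Open-circuit: V = 15.8 × 100/(680 + 100) = 2.03 V.
With the load, R2 becomes R2‖R_L = 84.20 Ω, so V = 15.8 × 84.20/764.2 = 1.74 V.

Unloaded: 2.03 V; loaded: 1.74 V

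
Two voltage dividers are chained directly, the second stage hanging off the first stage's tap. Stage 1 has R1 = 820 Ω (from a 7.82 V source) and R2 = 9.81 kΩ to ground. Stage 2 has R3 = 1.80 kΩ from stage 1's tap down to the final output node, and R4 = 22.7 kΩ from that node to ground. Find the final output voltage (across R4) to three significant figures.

Stage 2 presents R3+R4 = 24500 Ω as a load on stage 1's tap.
Stage 1's lower leg becomes R2‖(R3+R4) = 7005 Ω, so V_mid = 7.82 × 7005/7825 = 7.001 V.
Stage 2 is itself unloaded: V_out = V_mid × R4/(R3+R4) = 7.001 × 22700/24500 = 6.49 V.

V_out ≈ 6.49 V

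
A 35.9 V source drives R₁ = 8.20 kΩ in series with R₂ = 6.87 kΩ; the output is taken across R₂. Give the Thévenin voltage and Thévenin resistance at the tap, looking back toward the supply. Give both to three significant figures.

V_th is the open-circuit tap voltage: 35.9 × 6.87/(8.20 + 6.87) = 16.4 V.
With the supply zeroed, R₁ and R₂ appear in parallel from the tap: R_th = R₁‖R₂ = (8.20 × 6.87)/15.07 = 3.74 kΩ.

V_th = 16.4 V, R_th = 3.74 kΩ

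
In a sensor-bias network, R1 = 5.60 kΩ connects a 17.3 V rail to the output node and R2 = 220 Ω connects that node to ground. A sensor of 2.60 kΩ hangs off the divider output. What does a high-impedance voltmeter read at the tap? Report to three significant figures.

The load sits in parallel with R2: R2‖R_L = (220 × 2600) / (220 + 2600) = 202.8 Ω.
V_out = 17.3 × 202.8 / (5600 + 202.8) = 17.3 × 202.8/5803 = 0.605 V.

V_out ≈ 0.605 V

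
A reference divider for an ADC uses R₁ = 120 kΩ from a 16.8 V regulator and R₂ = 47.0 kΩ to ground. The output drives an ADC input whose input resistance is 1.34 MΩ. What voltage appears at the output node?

The load sits in parallel with R₂: R₂‖R_L = (47.0 × 1340) / (47.0 + 1340) = 45.41 kΩ.
V_out = 16.8 × 45.41 / (120 + 45.41) = 16.8 × 45.41/165.4 = 4.61 V.

V_out ≈ 4.61 V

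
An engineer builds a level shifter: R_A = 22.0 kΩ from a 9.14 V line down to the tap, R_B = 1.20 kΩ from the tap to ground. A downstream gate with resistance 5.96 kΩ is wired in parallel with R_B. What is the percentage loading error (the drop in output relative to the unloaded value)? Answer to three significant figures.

16.0 %

Unloaded V = 9.14 × 1.20/23.20 = 0.4728 V.
Loaded: R_B‖R_L = 0.9989 kΩ, giving V = 9.14 × 0.9989/23.00 = 0.3970 V.
Drop = (0.4728 − 0.3970) / 0.4728 = 16.0 %.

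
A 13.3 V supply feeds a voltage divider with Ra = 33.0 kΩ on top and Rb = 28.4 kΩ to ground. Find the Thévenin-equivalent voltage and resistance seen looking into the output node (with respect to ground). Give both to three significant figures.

V_th is the open-circuit tap voltage: 13.3 × 28.4/(33.0 + 28.4) = 6.15 V.
With the supply zeroed, Ra and Rb appear in parallel from the tap: R_th = Ra‖Rb = (33.0 × 28.4)/61.40 = 15.3 kΩ.

V_th = 6.15 V, R_th = 15.3 kΩ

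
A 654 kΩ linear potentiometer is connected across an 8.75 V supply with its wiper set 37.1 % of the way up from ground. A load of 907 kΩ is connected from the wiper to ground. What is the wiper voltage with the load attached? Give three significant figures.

The wiper splits the pot into (1−α)R = 411.4 kΩ above and αR = 242.6 kΩ below.
Lower section ‖ load = 191.4 kΩ.
V_wiper = 8.75 × 191.4/(411.4 + 191.4) = 2.78 V.

V ≈ 2.78 V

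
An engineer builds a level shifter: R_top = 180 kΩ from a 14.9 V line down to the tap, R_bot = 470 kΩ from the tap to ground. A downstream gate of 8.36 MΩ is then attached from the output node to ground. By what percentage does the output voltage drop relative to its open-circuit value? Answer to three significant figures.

1.53 %

The divider's output (Thévenin) resistance is R_top‖R_bot = 130.2 kΩ.
Fractional drop under load = R_th/(R_th + R_L) = 130.2 / (130.2 + 8360) = 0.01533.
So the output falls by 1.53 %.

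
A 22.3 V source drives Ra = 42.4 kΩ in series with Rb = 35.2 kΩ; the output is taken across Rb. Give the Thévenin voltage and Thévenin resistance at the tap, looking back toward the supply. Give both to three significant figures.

V_th = 10.1 V, R_th = 19.2 kΩ

V_th is the open-circuit tap voltage: 22.3 × 35.2/(42.4 + 35.2) = 10.1 V.
With the supply zeroed, Ra and Rb appear in parallel from the tap: R_th = Ra‖Rb = (42.4 × 35.2)/77.60 = 19.2 kΩ.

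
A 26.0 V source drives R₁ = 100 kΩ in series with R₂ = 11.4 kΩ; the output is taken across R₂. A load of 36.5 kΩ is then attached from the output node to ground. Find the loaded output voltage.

V_out ≈ 2.08 V

The load sits in parallel with R₂: R₂‖R_L = (11.4 × 36.5) / (11.4 + 36.5) = 8.687 kΩ.
V_out = 26.0 × 8.687 / (100 + 8.687) = 26.0 × 8.687/108.7 = 2.08 V.
(Unloaded it would have been 2.66 V.)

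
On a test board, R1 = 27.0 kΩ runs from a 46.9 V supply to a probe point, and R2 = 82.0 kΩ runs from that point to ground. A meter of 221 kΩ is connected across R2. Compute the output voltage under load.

The load sits in parallel with R2: R2‖R_L = (82.0 × 221) / (82.0 + 221) = 59.81 kΩ.
V_out = 46.9 × 59.81 / (27.0 + 59.81) = 46.9 × 59.81/86.81 = 32.3 V.
(Unloaded it would have been 35.3 V.)

V_out ≈ 32.3 V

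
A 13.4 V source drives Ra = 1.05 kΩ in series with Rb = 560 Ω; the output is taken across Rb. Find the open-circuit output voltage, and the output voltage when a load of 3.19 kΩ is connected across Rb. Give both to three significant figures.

Open-circuit: V = 13.4 × 560/(1050 + 560) = 4.66 V.
With the load, Rb becomes Rb‖R_L = 476.4 Ω, so V = 13.4 × 476.4/1526 = 4.18 V.

Unloaded: 4.66 V; loaded: 4.18 V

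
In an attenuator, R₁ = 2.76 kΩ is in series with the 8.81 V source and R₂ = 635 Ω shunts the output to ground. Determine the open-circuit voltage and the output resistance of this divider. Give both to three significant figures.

V_th is the open-circuit tap voltage: 8.81 × 635/(2760 + 635) = 1.65 V.
With the supply zeroed, R₁ and R₂ appear in parallel from the tap: R_th = R₁‖R₂ = (2760 × 635)/3395 = 516 Ω.

V_th = 1.65 V, R_th = 516 Ω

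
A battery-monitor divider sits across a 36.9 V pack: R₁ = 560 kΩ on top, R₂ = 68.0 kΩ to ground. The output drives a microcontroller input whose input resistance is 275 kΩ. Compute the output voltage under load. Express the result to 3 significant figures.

The load sits in parallel with R₂: R₂‖R_L = (68.0 × 275) / (68.0 + 275) = 54.52 kΩ.
V_out = 36.9 × 54.52 / (560 + 54.52) = 36.9 × 54.52/614.5 = 3.27 V.
(Unloaded it would have been 4.00 V.)

V_out ≈ 3.27 V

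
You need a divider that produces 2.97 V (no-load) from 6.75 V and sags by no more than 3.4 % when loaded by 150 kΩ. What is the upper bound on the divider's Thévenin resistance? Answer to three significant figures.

Loading drop = R_th/(R_th + R_L) ≤ 0.0340, so R_th ≤ R_L · ε/(1−ε) = 150 kΩ × 0.0340/0.9660 = 5.28 kΩ.

R_th ≤ 5.28 kΩ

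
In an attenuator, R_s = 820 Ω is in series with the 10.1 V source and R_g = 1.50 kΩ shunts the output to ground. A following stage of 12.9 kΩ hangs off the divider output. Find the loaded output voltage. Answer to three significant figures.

V_out ≈ 6.27 V

The load sits in parallel with R_g: R_g‖R_L = (1500 × 12900) / (1500 + 12900) = 1344 Ω.
V_out = 10.1 × 1344 / (820 + 1344) = 10.1 × 1344/2164 = 6.27 V.
(Unloaded it would have been 6.53 V.)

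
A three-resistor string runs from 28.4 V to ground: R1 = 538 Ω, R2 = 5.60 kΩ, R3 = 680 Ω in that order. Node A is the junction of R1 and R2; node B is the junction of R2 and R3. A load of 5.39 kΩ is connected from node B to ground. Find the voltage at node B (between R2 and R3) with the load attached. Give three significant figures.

V ≈ 2.54 V

At node B, R3 is in parallel with the load: R3‖R_L = 603.8 Ω.
Below node A the resistance is R2 + (R3‖R_L) = 6204 Ω, so V_A = 28.4 × 6204/6742 = 26.13 V.
Then V_B = V_A × (R3‖R_L)/(R2 + R3‖R_L) = 26.13 × 603.8/6204 = 2.54 V.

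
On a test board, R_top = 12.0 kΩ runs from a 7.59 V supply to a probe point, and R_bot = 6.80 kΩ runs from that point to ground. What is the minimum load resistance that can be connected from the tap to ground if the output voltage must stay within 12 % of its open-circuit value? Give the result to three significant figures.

Output resistance R_th = R_top‖R_bot = (12.0 × 6.80)/18.80 = 4.340 kΩ.
The fractional drop is R_th/(R_th + R_L); requiring this ≤ 0.120 gives R_L ≥ R_th(1/0.120 − 1) = 4.340 × 7.333 = 31.8 kΩ.

R_L(min) ≈ 31.8 kΩ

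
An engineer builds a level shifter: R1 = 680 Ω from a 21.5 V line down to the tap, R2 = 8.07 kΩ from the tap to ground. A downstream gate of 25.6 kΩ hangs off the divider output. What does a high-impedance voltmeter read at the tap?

The load sits in parallel with R2: R2‖R_L = (8070 × 25600) / (8070 + 25600) = 6136 Ω.
V_out = 21.5 × 6136 / (680 + 6136) = 21.5 × 6136/6816 = 19.4 V.

V_out ≈ 19.4 V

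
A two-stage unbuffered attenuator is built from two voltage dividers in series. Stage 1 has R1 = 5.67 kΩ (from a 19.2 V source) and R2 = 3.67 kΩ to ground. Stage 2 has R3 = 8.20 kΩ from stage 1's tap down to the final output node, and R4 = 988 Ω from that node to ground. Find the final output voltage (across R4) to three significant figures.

Stage 2 presents R3+R4 = 9188 Ω as a load on stage 1's tap.
Stage 1's lower leg becomes R2‖(R3+R4) = 2622 Ω, so V_mid = 19.2 × 2622/8292 = 6.072 V.
Stage 2 is itself unloaded: V_out = V_mid × R4/(R3+R4) = 6.072 × 988/9188 = 0.653 V.

V_out ≈ 0.653 V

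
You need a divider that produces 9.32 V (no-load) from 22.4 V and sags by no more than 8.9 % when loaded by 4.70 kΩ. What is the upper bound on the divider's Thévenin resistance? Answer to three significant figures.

R_th ≤ 459 Ω

Loading drop = R_th/(R_th + R_L) ≤ 0.0890, so R_th ≤ R_L · ε/(1−ε) = 4.70 kΩ × 0.0890/0.9110 = 459 Ω.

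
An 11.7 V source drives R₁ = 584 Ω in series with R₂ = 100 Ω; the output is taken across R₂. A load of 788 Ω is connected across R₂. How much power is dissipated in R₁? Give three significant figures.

Total resistance from the source is R₁ + (R₂‖R_L) = 672.7 Ω, so I = 11.7/672.7 Ω = 17.39 mA.
P = I²·R₁ = (17.39 mA)² × 584 Ω = 177 mW.

P ≈ 177 mW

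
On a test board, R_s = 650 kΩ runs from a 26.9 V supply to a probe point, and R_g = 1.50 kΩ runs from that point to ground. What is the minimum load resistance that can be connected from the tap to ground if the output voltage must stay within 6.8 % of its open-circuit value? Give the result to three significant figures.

Output resistance R_th = R_s‖R_g = (650 × 1.50)/651.5 = 1.497 kΩ.
The fractional drop is R_th/(R_th + R_L); requiring this ≤ 0.0680 gives R_L ≥ R_th(1/0.0680 − 1) = 1.497 × 13.71 = 20.5 kΩ.

R_L(min) ≈ 20.5 kΩ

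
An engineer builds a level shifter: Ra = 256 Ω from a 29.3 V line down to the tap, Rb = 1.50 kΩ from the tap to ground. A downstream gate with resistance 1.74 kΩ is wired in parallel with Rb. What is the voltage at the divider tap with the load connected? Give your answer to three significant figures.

V_out ≈ 22.2 V

The load sits in parallel with Rb: Rb‖R_L = (1500 × 1740) / (1500 + 1740) = 805.6 Ω.
V_out = 29.3 × 805.6 / (256 + 805.6) = 29.3 × 805.6/1062 = 22.2 V.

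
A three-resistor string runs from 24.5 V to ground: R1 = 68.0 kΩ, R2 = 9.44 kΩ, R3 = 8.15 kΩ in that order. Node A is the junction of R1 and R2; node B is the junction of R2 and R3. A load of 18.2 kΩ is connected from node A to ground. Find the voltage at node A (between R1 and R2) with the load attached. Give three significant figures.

Below node A the series string R2+R3 = 17.59 kΩ sits in parallel with the 18.2 kΩ load: 8.945 kΩ.
V_A = 24.5 × 8.945/(68.0 + 8.945) = 2.85 V.

V ≈ 2.85 V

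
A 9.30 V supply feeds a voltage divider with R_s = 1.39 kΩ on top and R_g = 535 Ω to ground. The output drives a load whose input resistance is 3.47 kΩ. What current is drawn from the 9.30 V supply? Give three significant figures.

R_g‖R_L = 463.5 Ω, so the source sees R_s + R_g‖R_L = 1854 Ω.
I = 9.30 V / 1854 Ω = 5.02 mA.

I ≈ 5.02 mA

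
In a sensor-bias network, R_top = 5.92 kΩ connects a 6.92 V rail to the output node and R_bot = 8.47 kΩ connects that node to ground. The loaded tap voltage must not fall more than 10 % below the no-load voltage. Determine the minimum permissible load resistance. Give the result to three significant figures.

Output resistance R_th = R_top‖R_bot = (5.92 × 8.47)/14.39 = 3.485 kΩ.
The fractional drop is R_th/(R_th + R_L); requiring this ≤ 0.100 gives R_L ≥ R_th(1/0.100 − 1) = 3.485 × 9.000 = 31.4 kΩ.

R_L(min) ≈ 31.4 kΩ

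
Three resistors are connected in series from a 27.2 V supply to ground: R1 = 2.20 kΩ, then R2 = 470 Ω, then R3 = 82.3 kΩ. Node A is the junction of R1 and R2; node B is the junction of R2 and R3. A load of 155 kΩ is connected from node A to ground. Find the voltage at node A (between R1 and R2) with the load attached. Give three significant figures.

Below node A the series string R2+R3 = 82770 Ω sits in parallel with the 155000 Ω load: 53960 Ω.
V_A = 27.2 × 53960/(2200 + 53960) = 26.1 V.

V ≈ 26.1 V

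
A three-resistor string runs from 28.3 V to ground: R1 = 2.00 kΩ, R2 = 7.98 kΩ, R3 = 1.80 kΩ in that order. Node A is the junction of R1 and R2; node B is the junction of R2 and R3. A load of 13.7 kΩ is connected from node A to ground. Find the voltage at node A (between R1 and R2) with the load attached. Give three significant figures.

Below node A the series string R2+R3 = 9.780 kΩ sits in parallel with the 13.7 kΩ load: 5.706 kΩ.
V_A = 28.3 × 5.706/(2.00 + 5.706) = 21.0 V.

V ≈ 21.0 V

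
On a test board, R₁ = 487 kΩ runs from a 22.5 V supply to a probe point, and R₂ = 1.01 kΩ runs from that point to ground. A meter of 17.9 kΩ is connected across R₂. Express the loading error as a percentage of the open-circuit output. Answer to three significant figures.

The divider's output (Thévenin) resistance is R₁‖R₂ = 1.008 kΩ.
Fractional drop under load = R_th/(R_th + R_L) = 1.008 / (1.008 + 17.9) = 0.05331.
So the output falls by 5.33 %.

5.33 %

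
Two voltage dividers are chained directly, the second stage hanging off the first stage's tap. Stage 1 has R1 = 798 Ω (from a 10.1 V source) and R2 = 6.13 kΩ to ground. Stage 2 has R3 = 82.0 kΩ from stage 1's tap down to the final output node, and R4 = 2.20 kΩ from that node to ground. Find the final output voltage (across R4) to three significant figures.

Stage 2 presents R3+R4 = 84200 Ω as a load on stage 1's tap.
Stage 1's lower leg becomes R2‖(R3+R4) = 5714 Ω, so V_mid = 10.1 × 5714/6512 = 8.862 V.
Stage 2 is itself unloaded: V_out = V_mid × R4/(R3+R4) = 8.862 × 2200/84200 = 0.232 V.

V_out ≈ 0.232 V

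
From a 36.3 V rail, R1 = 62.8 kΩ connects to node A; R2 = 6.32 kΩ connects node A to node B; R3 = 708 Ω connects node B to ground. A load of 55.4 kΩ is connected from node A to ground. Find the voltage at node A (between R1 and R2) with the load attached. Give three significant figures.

Below node A the series string R2+R3 = 7028 Ω sits in parallel with the 55400 Ω load: 6237 Ω.
V_A = 36.3 × 6237/(62800 + 6237) = 3.28 V.

V ≈ 3.28 V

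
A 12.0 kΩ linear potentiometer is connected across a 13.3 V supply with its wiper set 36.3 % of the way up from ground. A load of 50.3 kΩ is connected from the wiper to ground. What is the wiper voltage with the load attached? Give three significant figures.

V ≈ 4.58 V

The wiper splits the pot into (1−α)R = 7.644 kΩ above and αR = 4.356 kΩ below.
Lower section ‖ load = 4.009 kΩ.
V_wiper = 13.3 × 4.009/(7.644 + 4.009) = 4.58 V.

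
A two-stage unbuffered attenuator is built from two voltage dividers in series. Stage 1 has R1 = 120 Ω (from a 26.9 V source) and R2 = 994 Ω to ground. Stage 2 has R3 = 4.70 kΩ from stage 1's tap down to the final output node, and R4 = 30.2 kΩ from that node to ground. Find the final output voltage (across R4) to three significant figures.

V_out ≈ 20.7 V

Stage 2 presents R3+R4 = 34900 Ω as a load on stage 1's tap.
Stage 1's lower leg becomes R2‖(R3+R4) = 966.5 Ω, so V_mid = 26.9 × 966.5/1086 = 23.93 V.
Stage 2 is itself unloaded: V_out = V_mid × R4/(R3+R4) = 23.93 × 30200/34900 = 20.7 V.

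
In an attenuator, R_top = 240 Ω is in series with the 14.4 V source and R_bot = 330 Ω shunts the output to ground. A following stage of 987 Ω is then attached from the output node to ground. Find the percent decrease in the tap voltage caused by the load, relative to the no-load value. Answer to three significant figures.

12.3 %

The divider's output (Thévenin) resistance is R_top‖R_bot = 138.9 Ω.
Fractional drop under load = R_th/(R_th + R_L) = 138.9 / (138.9 + 987) = 0.1234.
So the output falls by 12.3 %.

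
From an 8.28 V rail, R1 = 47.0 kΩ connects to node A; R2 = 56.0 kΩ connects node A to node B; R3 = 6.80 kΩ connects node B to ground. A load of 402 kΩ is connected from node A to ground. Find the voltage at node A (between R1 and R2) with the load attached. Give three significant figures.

Below node A the series string R2+R3 = 62.80 kΩ sits in parallel with the 402 kΩ load: 54.31 kΩ.
V_A = 8.28 × 54.31/(47.0 + 54.31) = 4.44 V.

V ≈ 4.44 V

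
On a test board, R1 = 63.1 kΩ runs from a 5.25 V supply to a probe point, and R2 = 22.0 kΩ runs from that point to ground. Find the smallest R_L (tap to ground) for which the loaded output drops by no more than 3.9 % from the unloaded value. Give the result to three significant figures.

R_L(min) ≈ 402 kΩ

Output resistance R_th = R1‖R2 = (63.1 × 22.0)/85.10 = 16.31 kΩ.
The fractional drop is R_th/(R_th + R_L); requiring this ≤ 0.0390 gives R_L ≥ R_th(1/0.0390 − 1) = 16.31 × 24.64 = 402 kΩ.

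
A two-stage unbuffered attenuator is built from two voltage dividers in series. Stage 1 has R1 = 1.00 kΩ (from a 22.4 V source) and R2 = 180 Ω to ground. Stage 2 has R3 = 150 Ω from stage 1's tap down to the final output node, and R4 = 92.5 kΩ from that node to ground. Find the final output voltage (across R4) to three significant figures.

V_out ≈ 3.41 V

Stage 2 presents R3+R4 = 92650 Ω as a load on stage 1's tap.
Stage 1's lower leg becomes R2‖(R3+R4) = 179.7 Ω, so V_mid = 22.4 × 179.7/1180 = 3.411 V.
Stage 2 is itself unloaded: V_out = V_mid × R4/(R3+R4) = 3.411 × 92500/92650 = 3.41 V.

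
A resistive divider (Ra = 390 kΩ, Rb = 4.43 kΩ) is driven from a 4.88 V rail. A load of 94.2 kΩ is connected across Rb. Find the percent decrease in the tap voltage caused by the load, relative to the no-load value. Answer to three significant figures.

4.44 %

The divider's output (Thévenin) resistance is Ra‖Rb = 4.380 kΩ.
Fractional drop under load = R_th/(R_th + R_L) = 4.380 / (4.380 + 94.2) = 0.04443.
So the output falls by 4.44 %.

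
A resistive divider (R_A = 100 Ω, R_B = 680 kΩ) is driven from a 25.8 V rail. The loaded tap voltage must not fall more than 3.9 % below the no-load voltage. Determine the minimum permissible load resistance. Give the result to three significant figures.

R_L(min) ≈ 2.46 kΩ

Output resistance R_th = R_A‖R_B = (100 × 680000)/680100 = 99.99 Ω.
The fractional drop is R_th/(R_th + R_L); requiring this ≤ 0.0390 gives R_L ≥ R_th(1/0.0390 − 1) = 99.99 × 24.64 = 2.46 kΩ.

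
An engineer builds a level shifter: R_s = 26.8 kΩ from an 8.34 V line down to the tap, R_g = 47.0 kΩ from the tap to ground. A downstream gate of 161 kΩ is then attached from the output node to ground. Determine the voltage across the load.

The load sits in parallel with R_g: R_g‖R_L = (47.0 × 161) / (47.0 + 161) = 36.38 kΩ.
V_out = 8.34 × 36.38 / (26.8 + 36.38) = 8.34 × 36.38/63.18 = 4.80 V.

V_out ≈ 4.80 V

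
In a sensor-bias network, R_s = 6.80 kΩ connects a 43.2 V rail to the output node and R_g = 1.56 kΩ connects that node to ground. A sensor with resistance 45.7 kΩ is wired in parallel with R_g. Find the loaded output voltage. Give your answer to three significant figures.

V_out ≈ 7.84 V

The load sits in parallel with R_g: R_g‖R_L = (1.56 × 45.7) / (1.56 + 45.7) = 1.509 kΩ.
V_out = 43.2 × 1.509 / (6.80 + 1.509) = 43.2 × 1.509/8.309 = 7.84 V.
(Unloaded it would have been 8.06 V.)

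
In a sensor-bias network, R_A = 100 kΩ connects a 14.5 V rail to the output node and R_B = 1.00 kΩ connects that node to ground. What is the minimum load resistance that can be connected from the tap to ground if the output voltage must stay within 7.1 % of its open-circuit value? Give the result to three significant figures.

Output resistance R_th = R_A‖R_B = (100000 × 1000)/101000 = 990.1 Ω.
The fractional drop is R_th/(R_th + R_L); requiring this ≤ 0.0710 gives R_L ≥ R_th(1/0.0710 − 1) = 990.1 × 13.08 = 13.0 kΩ.

R_L(min) ≈ 13.0 kΩ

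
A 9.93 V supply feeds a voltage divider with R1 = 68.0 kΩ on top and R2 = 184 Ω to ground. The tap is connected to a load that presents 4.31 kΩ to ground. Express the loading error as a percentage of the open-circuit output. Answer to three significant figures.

4.08 %

The divider's output (Thévenin) resistance is R1‖R2 = 183.5 Ω.
Fractional drop under load = R_th/(R_th + R_L) = 183.5 / (183.5 + 4310) = 0.04084.
So the output falls by 4.08 %.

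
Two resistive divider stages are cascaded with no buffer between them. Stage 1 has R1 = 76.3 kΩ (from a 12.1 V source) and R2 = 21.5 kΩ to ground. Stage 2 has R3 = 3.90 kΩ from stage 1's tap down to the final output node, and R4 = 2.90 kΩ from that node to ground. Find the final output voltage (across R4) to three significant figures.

Stage 2 presents R3+R4 = 6.800 kΩ as a load on stage 1's tap.
Stage 1's lower leg becomes R2‖(R3+R4) = 5.166 kΩ, so V_mid = 12.1 × 5.166/81.47 = 0.7673 V.
Stage 2 is itself unloaded: V_out = V_mid × R4/(R3+R4) = 0.7673 × 2.90/6.800 = 0.327 V.

V_out ≈ 0.327 V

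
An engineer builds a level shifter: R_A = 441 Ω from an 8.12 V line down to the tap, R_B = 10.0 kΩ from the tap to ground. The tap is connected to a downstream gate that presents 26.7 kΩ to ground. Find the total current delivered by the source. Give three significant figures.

I ≈ 1.05 mA

R_B‖R_L = 7275 Ω, so the source sees R_A + R_B‖R_L = 7716 Ω.
I = 8.12 V / 7716 Ω = 1.05 mA.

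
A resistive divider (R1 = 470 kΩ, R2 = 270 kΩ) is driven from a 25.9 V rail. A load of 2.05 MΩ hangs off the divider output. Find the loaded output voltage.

The load sits in parallel with R2: R2‖R_L = (270 × 2050) / (270 + 2050) = 238.6 kΩ.
V_out = 25.9 × 238.6 / (470 + 238.6) = 25.9 × 238.6/708.6 = 8.72 V.

V_out ≈ 8.72 V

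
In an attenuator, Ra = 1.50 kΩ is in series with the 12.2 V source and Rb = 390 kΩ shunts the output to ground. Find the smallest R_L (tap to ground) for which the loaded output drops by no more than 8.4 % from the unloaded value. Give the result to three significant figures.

Output resistance R_th = Ra‖Rb = (1.50 × 390)/391.5 = 1.494 kΩ.
The fractional drop is R_th/(R_th + R_L); requiring this ≤ 0.0840 gives R_L ≥ R_th(1/0.0840 − 1) = 1.494 × 10.90 = 16.3 kΩ.

R_L(min) ≈ 16.3 kΩ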